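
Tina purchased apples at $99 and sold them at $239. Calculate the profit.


Selling price = $239
Cost price = $99
Profit = selling price - cost price:
Profit = $239 - $99 = $140

$140


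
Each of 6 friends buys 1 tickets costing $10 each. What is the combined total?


Cost per person:
1 x $10 = $10
Group total:
6 x $10 = $60

$60


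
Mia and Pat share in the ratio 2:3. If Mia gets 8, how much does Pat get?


Find the multiplier:
8 / 2 = 4
Apply to Pat's share:
3 x 4 = 12

12


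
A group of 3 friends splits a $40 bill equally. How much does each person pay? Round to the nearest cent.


Total bill: $40
Number of people: 3
Each pays: $40 / 3 = $13.3333... ≈ $13.33

$13.33


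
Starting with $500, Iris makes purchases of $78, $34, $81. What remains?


Add up expenses:
$78 + $34 + $81 = $193
Subtract from budget:
$500 - $193 = $307

$307


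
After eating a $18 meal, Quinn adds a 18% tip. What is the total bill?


Calculate the tip:
18% of $18 = $3.24
Add tip to meal cost:
$18 + $3.24 = $21.24

$21.24


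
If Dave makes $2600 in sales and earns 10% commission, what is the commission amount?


Convert rate to decimal:
10% = 0.1
Multiply by sales:
$2600 x 0.1 = $260

$260


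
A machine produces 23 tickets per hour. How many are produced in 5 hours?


Production rate: 23 tickets per hour
Time: 5 hours
Total: 23 x 5 = 115 tickets

115 tickets


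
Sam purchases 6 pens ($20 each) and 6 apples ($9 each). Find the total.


Cost of pens:
6 x $20 = $120
Cost of apples:
6 x $9 = $54
Add both:
$120 + $54 = $174

$174


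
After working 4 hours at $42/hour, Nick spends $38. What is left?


Calculate earnings:
4 x $42 = $168
Subtract spending:
$168 - $38 = $130

$130


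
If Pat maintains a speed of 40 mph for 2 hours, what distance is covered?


Use the formula: distance = speed x time
Speed = 40 mph, Time = 2 hours
40 x 2 = 80 miles

80 miles


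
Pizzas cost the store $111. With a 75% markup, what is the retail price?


Calculate the markup amount:
75% of $111 = $83.25
Add to cost:
$111 + $83.25 = $194.25

$194.25


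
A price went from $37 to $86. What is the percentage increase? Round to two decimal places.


Find the absolute change:
|86 - 37| = 49
Divide by original and multiply by 100:
49 / 37 x 100 = 132.4324...% ≈ 132.43%

132.43%


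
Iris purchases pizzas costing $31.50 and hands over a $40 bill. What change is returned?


Start with the amount paid:
$40
Subtract the price:
$40 - $31.50 = $8.50

$8.50


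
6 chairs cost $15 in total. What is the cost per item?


Total cost: $15
Number of items: 6
Unit price: $15 / 6 = $2.50

$2.50


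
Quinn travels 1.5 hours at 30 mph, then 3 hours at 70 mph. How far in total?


Leg 1 distance:
30 x 1.5 = 45 miles
Leg 2 distance:
70 x 3 = 210 miles
Total distance:
45 + 210 = 255 miles

255 miles


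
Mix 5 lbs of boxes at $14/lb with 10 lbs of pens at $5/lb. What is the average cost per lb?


Cost of boxes:
5 x $14 = $70
Cost of pens:
10 x $5 = $50
Total cost: $70 + $50 = $120
Total weight: 15 lbs
Average: $120 / 15 = $8/lb

$8/lb


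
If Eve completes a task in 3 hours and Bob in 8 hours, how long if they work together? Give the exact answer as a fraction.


Eve's rate: 1/3 of the job per hour
Bob's rate: 1/8 of the job per hour
Combined rate: 1/3 + 1/8 = 11/24 per hour
Time = 1 / (11/24) = 24/11 hours (≈ 2.18 hours)

24/11 hours


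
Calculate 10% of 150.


Convert percentage to decimal:
10% = 0.1
Multiply:
150 x 0.1 = 15

15


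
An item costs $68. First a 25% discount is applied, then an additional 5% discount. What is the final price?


First discount:
25% of $68 = $17
Price after first discount:
$68 - $17 = $51
Second discount:
5% of $51 = $2.55
Final price:
$51 - $2.55 = $48.45

$48.45


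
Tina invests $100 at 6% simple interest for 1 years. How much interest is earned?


Use the formula I = P x R x T / 100
P x R x T = 100 x 6 x 1 = 600
I = 600 / 100 = $6

$6


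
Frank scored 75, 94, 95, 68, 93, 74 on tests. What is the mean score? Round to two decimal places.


Add the scores:
75 + 94 + 95 + 68 + 93 + 74 = 499
Divide by the number of tests:
499 / 6 = 83.1666... ≈ 83.17

83.17


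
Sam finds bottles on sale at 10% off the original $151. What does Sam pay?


Calculate the discount amount:
10% of $151 = $15.10
Subtract from original:
$151 - $15.10 = $135.90

$135.90


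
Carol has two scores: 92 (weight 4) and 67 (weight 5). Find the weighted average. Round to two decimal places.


Weighted sum:
4 x 92 + 5 x 67 = 703
Total weight:
4 + 5 = 9
Weighted average:
703 / 9 = 78.1111... ≈ 78.11

78.11


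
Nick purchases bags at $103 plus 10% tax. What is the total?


Calculate the tax:
10% of $103 = $10.30
Add tax to price:
$103 + $10.30 = $113.30

$113.30


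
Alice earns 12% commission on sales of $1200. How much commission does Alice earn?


Convert rate to decimal:
12% = 0.12
Multiply by sales:
$1200 x 0.12 = $144

$144


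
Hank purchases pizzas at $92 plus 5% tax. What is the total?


Calculate the tax:
5% of $92 = $4.60
Add tax to price:
$92 + $4.60 = $96.60

$96.60


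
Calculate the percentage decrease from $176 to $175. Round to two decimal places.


Find the absolute change:
|175 - 176| = 1
Divide by original and multiply by 100:
1 / 176 x 100 = 0.5681...% ≈ 0.57%

0.57%


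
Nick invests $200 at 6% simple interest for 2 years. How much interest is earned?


Use the formula I = P x R x T / 100
P x R x T = 200 x 6 x 2 = 2400
I = 2400 / 100 = $24

$24


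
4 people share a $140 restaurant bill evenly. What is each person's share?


Total bill: $140
Number of people: 4
Each pays: $140 / 4 = $35

$35


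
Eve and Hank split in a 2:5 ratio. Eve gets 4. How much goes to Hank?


Find the multiplier:
4 / 2 = 2
Apply to Hank's share:
5 x 2 = 10

10


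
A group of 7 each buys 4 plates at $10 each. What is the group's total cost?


Cost per person:
4 x $10 = $40
Group total:
7 x $40 = $280

$280


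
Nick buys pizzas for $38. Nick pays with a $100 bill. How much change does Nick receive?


Start with the amount paid:
$100
Subtract the price:
$100 - $38 = $62

$62


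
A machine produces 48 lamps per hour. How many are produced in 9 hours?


Production rate: 48 lamps per hour
Time: 9 hours
Total: 48 x 9 = 432 lamps

432 lamps


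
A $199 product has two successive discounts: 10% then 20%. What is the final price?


First discount:
10% of $199 = $19.90
Price after first discount:
$199 - $19.90 = $179.10
Second discount:
20% of $179.10 = $35.82
Final price:
$179.10 - $35.82 = $143.28

$143.28


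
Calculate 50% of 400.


Convert percentage to decimal:
50% = 0.5
Multiply:
400 x 0.5 = 200

200


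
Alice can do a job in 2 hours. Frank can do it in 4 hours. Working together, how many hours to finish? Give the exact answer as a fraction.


Alice's rate: 1/2 of the job per hour
Frank's rate: 1/4 of the job per hour
Combined rate: 1/2 + 1/4 = 3/4 per hour
Time = 1 / (3/4) = 4/3 hours (≈ 1.33 hours)

4/3 hours


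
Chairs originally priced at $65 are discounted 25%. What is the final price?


Calculate the discount amount:
25% of $65 = $16.25
Subtract from original:
$65 - $16.25 = $48.75

$48.75


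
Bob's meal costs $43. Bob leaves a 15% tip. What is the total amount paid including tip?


Calculate the tip:
15% of $43 = $6.45
Add tip to meal cost:
$43 + $6.45 = $49.45

$49.45


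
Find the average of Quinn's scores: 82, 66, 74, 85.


Add the scores:
82 + 66 + 74 + 85 = 307
Divide by the number of tests:
307 / 4 = 76.75

76.75


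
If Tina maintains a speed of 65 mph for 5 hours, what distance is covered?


Use the formula: distance = speed x time
Speed = 65 mph, Time = 5 hours
65 x 5 = 325 miles

325 miles


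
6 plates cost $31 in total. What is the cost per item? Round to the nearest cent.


Total cost: $31
Number of items: 6
Unit price: $31 / 6 = $5.1666... ≈ $5.17

$5.17


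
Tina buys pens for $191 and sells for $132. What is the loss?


Selling price = $132
Cost price = $191
Loss = cost price - selling price:
Loss = $191 - $132 = $59

$59


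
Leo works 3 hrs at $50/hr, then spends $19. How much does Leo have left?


Calculate earnings:
3 x $50 = $150
Subtract spending:
$150 - $19 = $131

$131


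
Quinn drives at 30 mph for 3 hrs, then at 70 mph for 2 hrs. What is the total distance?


Leg 1 distance:
30 x 3 = 90 miles
Leg 2 distance:
70 x 2 = 140 miles
Total distance:
90 + 140 = 230 miles

230 miles


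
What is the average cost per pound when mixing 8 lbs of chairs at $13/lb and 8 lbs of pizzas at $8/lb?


Cost of chairs:
8 x $13 = $104
Cost of pizzas:
8 x $8 = $64
Total cost: $104 + $64 = $168
Total weight: 16 lbs
Average: $168 / 16 = $10.50/lb

$10.50/lb


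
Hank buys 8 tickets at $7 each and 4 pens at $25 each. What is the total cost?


Cost of tickets:
8 x $7 = $56
Cost of pens:
4 x $25 = $100
Add both:
$56 + $100 = $156

$156


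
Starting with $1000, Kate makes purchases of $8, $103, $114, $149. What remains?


Add up expenses:
$8 + $103 + $114 + $149 = $374
Subtract from budget:
$1000 - $374 = $626

$626


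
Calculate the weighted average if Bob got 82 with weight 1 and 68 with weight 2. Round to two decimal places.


Weighted sum:
1 x 82 + 2 x 68 = 218
Total weight:
1 + 2 = 3
Weighted average:
218 / 3 = 72.6666... ≈ 72.67

72.67


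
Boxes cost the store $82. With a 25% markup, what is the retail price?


Calculate the markup amount:
25% of $82 = $20.50
Add to cost:
$82 + $20.50 = $102.50

$102.50


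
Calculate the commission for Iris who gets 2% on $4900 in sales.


Convert rate to decimal:
2% = 0.02
Multiply by sales:
$4900 x 0.02 = $98

$98


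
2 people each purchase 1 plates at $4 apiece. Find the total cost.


Cost per person:
1 x $4 = $4
Group total:
2 x $4 = $8

$8


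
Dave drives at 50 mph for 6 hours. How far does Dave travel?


Use the formula: distance = speed x time
Speed = 50 mph, Time = 6 hours
50 x 6 = 300 miles

300 miles


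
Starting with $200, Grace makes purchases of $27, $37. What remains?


Add up expenses:
$27 + $37 = $64
Subtract from budget:
$200 - $64 = $136

$136


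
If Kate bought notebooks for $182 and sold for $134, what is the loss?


Selling price = $134
Cost price = $182
Loss = cost price - selling price:
Loss = $182 - $134 = $48

$48


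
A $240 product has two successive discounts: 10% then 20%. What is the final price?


First discount:
10% of $240 = $24
Price after first discount:
$240 - $24 = $216
Second discount:
20% of $216 = $43.20
Final price:
$216 - $43.20 = $172.80

$172.80


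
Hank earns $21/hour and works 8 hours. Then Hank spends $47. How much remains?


Calculate earnings:
8 x $21 = $168
Subtract spending:
$168 - $47 = $121

$121


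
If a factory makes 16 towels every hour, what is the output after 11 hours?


Production rate: 16 towels per hour
Time: 11 hours
Total: 16 x 11 = 176 towels

176 towels


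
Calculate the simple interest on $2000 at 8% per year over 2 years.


Use the formula I = P x R x T / 100
P x R x T = 2000 x 8 x 2 = 32000
I = 32000 / 100 = $320

$320


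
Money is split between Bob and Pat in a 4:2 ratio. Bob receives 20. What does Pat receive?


Find the multiplier:
20 / 4 = 5
Apply to Pat's share:
2 x 5 = 10

10


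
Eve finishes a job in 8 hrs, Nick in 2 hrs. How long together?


Eve's rate: 1/8 of the job per hour
Nick's rate: 1/2 of the job per hour
Combined rate: 1/8 + 1/2 = 5/8 per hour
Time = 1 / (5/8) = 8/5 = 1.6 hours

1.6 hours


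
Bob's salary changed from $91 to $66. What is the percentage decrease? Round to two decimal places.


Find the absolute change:
|66 - 91| = 25
Divide by original and multiply by 100:
25 / 91 x 100 = 27.4725...% ≈ 27.47%

27.47%


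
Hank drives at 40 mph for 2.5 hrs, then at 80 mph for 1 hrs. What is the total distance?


Leg 1 distance:
40 x 2.5 = 100 miles
Leg 2 distance:
80 x 1 = 80 miles
Total distance:
100 + 80 = 180 miles

180 miles


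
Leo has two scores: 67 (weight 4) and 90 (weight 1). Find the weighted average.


Weighted sum:
4 x 67 + 1 x 90 = 358
Total weight:
4 + 1 = 5
Weighted average:
358 / 5 = 71.6

71.6


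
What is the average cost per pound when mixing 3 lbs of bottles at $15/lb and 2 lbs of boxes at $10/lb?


Cost of bottles:
3 x $15 = $45
Cost of boxes:
2 x $10 = $20
Total cost: $45 + $20 = $65
Total weight: 5 lbs
Average: $65 / 5 = $13/lb

$13/lb


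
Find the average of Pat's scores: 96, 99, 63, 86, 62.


Add the scores:
96 + 99 + 63 + 86 + 62 = 406
Divide by the number of tests:
406 / 5 = 81.2

81.2


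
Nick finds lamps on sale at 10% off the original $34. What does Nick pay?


Calculate the discount amount:
10% of $34 = $3.40
Subtract from original:
$34 - $3.40 = $30.60

$30.60


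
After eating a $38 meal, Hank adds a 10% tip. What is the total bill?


Calculate the tip:
10% of $38 = $3.80
Add tip to meal cost:
$38 + $3.80 = $41.80

$41.80


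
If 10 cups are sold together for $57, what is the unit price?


Total cost: $57
Number of items: 10
Unit price: $57 / 10 = $5.70

$5.70


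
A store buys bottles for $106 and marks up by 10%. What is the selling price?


Calculate the markup amount:
10% of $106 = $10.60
Add to cost:
$106 + $10.60 = $116.60

$116.60


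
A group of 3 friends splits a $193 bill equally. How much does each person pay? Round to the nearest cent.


Total bill: $193
Number of people: 3
Each pays: $193 / 3 = $64.3333... ≈ $64.33

$64.33


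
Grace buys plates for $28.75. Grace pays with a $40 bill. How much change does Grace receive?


Start with the amount paid:
$40
Subtract the price:
$40 - $28.75 = $11.25

$11.25


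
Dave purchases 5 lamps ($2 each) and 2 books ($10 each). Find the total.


Cost of lamps:
5 x $2 = $10
Cost of books:
2 x $10 = $20
Add both:
$10 + $20 = $30

$30


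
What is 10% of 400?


Convert percentage to decimal:
10% = 0.1
Multiply:
400 x 0.1 = 40

40


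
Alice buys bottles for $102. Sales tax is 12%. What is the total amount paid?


Calculate the tax:
12% of $102 = $12.24
Add tax to price:
$102 + $12.24 = $114.24

$114.24


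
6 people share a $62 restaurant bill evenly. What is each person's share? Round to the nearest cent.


Total bill: $62
Number of people: 6
Each pays: $62 / 6 = $10.3333... ≈ $10.33

$10.33


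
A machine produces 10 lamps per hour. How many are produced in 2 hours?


Production rate: 10 lamps per hour
Time: 2 hours
Total: 10 x 2 = 20 lamps

20 lamps


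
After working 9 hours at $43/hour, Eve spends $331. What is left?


Calculate earnings:
9 x $43 = $387
Subtract spending:
$387 - $331 = $56

$56


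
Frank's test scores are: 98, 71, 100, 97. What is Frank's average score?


Add the scores:
98 + 71 + 100 + 97 = 366
Divide by the number of tests:
366 / 4 = 91.5

91.5


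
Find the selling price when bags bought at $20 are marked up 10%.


Calculate the markup amount:
10% of $20 = $2
Add to cost:
$20 + $2 = $22

$22


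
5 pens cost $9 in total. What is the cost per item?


Total cost: $9
Number of items: 5
Unit price: $9 / 5 = $1.80

$1.80


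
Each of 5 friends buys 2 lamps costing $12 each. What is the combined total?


Cost per person:
2 x $12 = $24
Group total:
5 x $24 = $120

$120


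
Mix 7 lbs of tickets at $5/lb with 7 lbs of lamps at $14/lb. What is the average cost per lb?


Cost of tickets:
7 x $5 = $35
Cost of lamps:
7 x $14 = $98
Total cost: $35 + $98 = $133
Total weight: 14 lbs
Average: $133 / 14 = $9.50/lb

$9.50/lb


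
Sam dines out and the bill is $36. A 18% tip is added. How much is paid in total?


Calculate the tip:
18% of $36 = $6.48
Add tip to meal cost:
$36 + $6.48 = $42.48

$42.48


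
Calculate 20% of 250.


Convert percentage to decimal:
20% = 0.2
Multiply:
250 x 0.2 = 50

50


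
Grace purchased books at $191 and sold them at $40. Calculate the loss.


Selling price = $40
Cost price = $191
Loss = cost price - selling price:
Loss = $191 - $40 = $151

$151


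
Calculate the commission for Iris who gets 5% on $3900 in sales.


Convert rate to decimal:
5% = 0.05
Multiply by sales:
$3900 x 0.05 = $195

$195


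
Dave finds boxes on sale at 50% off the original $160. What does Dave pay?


Calculate the discount amount:
50% of $160 = $80
Subtract from original:
$160 - $80 = $80

$80


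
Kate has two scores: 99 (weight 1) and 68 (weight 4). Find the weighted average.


Weighted sum:
1 x 99 + 4 x 68 = 371
Total weight:
1 + 4 = 5
Weighted average:
371 / 5 = 74.2

74.2


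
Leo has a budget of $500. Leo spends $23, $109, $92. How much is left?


Add up expenses:
$23 + $109 + $92 = $224
Subtract from budget:
$500 - $224 = $276

$276


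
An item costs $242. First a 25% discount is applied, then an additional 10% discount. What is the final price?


First discount:
25% of $242 = $60.50
Price after first discount:
$242 - $60.50 = $181.50
Second discount:
10% of $181.50 = $18.15
Final price:
$181.50 - $18.15 = $163.35

$163.35


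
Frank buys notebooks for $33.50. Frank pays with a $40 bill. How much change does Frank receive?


Start with the amount paid:
$40
Subtract the price:
$40 - $33.50 = $6.50

$6.50


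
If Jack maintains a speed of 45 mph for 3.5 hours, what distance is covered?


Use the formula: distance = speed x time
Speed = 45 mph, Time = 3.5 hours
45 x 3.5 = 157.5 miles

157.5 miles


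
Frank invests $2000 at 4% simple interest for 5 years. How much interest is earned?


Use the formula I = P x R x T / 100
P x R x T = 2000 x 4 x 5 = 40000
I = 40000 / 100 = $400

$400


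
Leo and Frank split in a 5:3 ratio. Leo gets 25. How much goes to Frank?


Find the multiplier:
25 / 5 = 5
Apply to Frank's share:
3 x 5 = 15

15


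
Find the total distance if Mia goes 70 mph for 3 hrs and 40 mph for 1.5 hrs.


Leg 1 distance:
70 x 3 = 210 miles
Leg 2 distance:
40 x 1.5 = 60 miles
Total distance:
210 + 60 = 270 miles

270 miles


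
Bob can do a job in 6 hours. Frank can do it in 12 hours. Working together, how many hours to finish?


Bob's rate: 1/6 of the job per hour
Frank's rate: 1/12 of the job per hour
Combined rate: 1/6 + 1/12 = 1/4 per hour
Time = 1 / (1/4) = 4 hours

4 hours


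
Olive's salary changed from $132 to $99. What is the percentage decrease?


Find the absolute change:
|99 - 132| = 33
Divide by original and multiply by 100:
33 / 132 x 100 = 25%

25%


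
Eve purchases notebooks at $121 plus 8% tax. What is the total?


Calculate the tax:
8% of $121 = $9.68
Add tax to price:
$121 + $9.68 = $130.68

$130.68


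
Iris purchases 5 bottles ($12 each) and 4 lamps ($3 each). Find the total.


Cost of bottles:
5 x $12 = $60
Cost of lamps:
4 x $3 = $12
Add both:
$60 + $12 = $72

$72


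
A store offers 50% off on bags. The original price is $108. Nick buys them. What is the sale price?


Calculate the discount amount:
50% of $108 = $54
Subtract from original:
$108 - $54 = $54

$54


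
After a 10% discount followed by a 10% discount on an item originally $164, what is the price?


First discount:
10% of $164 = $16.40
Price after first discount:
$164 - $16.40 = $147.60
Second discount:
10% of $147.60 = $14.76
Final price:
$147.60 - $14.76 = $132.84

$132.84


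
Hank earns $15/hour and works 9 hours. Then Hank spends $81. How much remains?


Calculate earnings:
9 x $15 = $135
Subtract spending:
$135 - $81 = $54

$54


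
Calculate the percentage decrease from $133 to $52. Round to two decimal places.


Find the absolute change:
|52 - 133| = 81
Divide by original and multiply by 100:
81 / 133 x 100 = 60.9022...% ≈ 60.9%

60.9%


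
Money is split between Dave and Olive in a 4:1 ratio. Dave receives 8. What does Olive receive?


Find the multiplier:
8 / 4 = 2
Apply to Olive's share:
1 x 2 = 2

2


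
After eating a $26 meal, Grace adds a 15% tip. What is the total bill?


Calculate the tip:
15% of $26 = $3.90
Add tip to meal cost:
$26 + $3.90 = $29.90

$29.90


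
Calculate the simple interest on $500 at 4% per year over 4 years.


Use the formula I = P x R x T / 100
P x R x T = 500 x 4 x 4 = 8000
I = 8000 / 100 = $80

$80


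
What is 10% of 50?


Convert percentage to decimal:
10% = 0.1
Multiply:
50 x 0.1 = 5

5


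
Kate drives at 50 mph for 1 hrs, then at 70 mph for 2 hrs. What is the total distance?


Leg 1 distance:
50 x 1 = 50 miles
Leg 2 distance:
70 x 2 = 140 miles
Total distance:
50 + 140 = 190 miles

190 miles


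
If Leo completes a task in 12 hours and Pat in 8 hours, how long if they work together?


Leo's rate: 1/12 of the job per hour
Pat's rate: 1/8 of the job per hour
Combined rate: 1/12 + 1/8 = 5/24 per hour
Time = 1 / (5/24) = 24/5 = 4.8 hours

4.8 hours


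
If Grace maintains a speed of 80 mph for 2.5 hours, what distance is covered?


Use the formula: distance = speed x time
Speed = 80 mph, Time = 2.5 hours
80 x 2.5 = 200 miles

200 miles


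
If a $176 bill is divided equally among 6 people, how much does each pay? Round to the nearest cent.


Total bill: $176
Number of people: 6
Each pays: $176 / 6 = $29.3333... ≈ $29.33

$29.33


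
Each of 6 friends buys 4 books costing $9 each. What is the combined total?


Cost per person:
4 x $9 = $36
Group total:
6 x $36 = $216

$216


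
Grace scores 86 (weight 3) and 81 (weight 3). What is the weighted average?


Weighted sum:
3 x 86 + 3 x 81 = 501
Total weight:
3 + 3 = 6
Weighted average:
501 / 6 = 83.5

83.5


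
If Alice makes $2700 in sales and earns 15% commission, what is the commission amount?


Convert rate to decimal:
15% = 0.15
Multiply by sales:
$2700 x 0.15 = $405

$405


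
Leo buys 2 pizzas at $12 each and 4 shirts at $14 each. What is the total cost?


Cost of pizzas:
2 x $12 = $24
Cost of shirts:
4 x $14 = $56
Add both:
$24 + $56 = $80

$80


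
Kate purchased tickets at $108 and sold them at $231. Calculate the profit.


Selling price = $231
Cost price = $108
Profit = selling price - cost price:
Profit = $231 - $108 = $123

$123


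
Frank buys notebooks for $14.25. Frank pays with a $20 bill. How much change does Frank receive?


Start with the amount paid:
$20
Subtract the price:
$20 - $14.25 = $5.75

$5.75


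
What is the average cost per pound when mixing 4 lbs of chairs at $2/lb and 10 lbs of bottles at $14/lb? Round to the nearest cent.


Cost of chairs:
4 x $2 = $8
Cost of bottles:
10 x $14 = $140
Total cost: $8 + $140 = $148
Total weight: 14 lbs
Average: $148 / 14 = $10.5714... ≈ $10.57/lb

$10.57/lb


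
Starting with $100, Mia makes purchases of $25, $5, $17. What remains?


Add up expenses:
$25 + $5 + $17 = $47
Subtract from budget:
$100 - $47 = $53

$53


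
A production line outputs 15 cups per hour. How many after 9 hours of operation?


Production rate: 15 cups per hour
Time: 9 hours
Total: 15 x 9 = 135 cups

135 cups


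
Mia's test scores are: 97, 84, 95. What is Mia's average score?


Add the scores:
97 + 84 + 95 = 276
Divide by the number of tests:
276 / 3 = 92

92


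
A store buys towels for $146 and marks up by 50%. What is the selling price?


Calculate the markup amount:
50% of $146 = $73
Add to cost:
$146 + $73 = $219

$219


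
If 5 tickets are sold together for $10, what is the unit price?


Total cost: $10
Number of items: 5
Unit price: $10 / 5 = $2

$2


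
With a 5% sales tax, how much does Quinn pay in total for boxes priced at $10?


Calculate the tax:
5% of $10 = $0.50
Add tax to price:
$10 + $0.50 = $10.50

$10.50


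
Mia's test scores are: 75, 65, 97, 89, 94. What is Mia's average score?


Add the scores:
75 + 65 + 97 + 89 + 94 = 420
Divide by the number of tests:
420 / 5 = 84

84


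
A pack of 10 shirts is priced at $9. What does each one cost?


Total cost: $9
Number of items: 10
Unit price: $9 / 10 = $0.90

$0.90


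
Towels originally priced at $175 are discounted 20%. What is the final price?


Calculate the discount amount:
20% of $175 = $35
Subtract from original:
$175 - $35 = $140

$140


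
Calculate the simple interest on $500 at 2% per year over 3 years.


Use the formula I = P x R x T / 100
P x R x T = 500 x 2 x 3 = 3000
I = 3000 / 100 = $30

$30


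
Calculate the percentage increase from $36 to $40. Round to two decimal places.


Find the absolute change:
|40 - 36| = 4
Divide by original and multiply by 100:
4 / 36 x 100 = 11.1111...% ≈ 11.11%

11.11%


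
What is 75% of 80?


Convert percentage to decimal:
75% = 0.75
Multiply:
80 x 0.75 = 60

60


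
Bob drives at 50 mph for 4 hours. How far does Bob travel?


Use the formula: distance = speed x time
Speed = 50 mph, Time = 4 hours
50 x 4 = 200 miles

200 miles


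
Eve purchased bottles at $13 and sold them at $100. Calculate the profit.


Selling price = $100
Cost price = $13
Profit = selling price - cost price:
Profit = $100 - $13 = $87

$87


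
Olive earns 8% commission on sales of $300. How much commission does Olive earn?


Convert rate to decimal:
8% = 0.08
Multiply by sales:
$300 x 0.08 = $24

$24


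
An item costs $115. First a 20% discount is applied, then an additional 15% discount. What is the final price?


First discount:
20% of $115 = $23
Price after first discount:
$115 - $23 = $92
Second discount:
15% of $92 = $13.80
Final price:
$92 - $13.80 = $78.20

$78.20


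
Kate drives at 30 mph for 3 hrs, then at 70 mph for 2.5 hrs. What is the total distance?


Leg 1 distance:
30 x 3 = 90 miles
Leg 2 distance:
70 x 2.5 = 175 miles
Total distance:
90 + 175 = 265 miles

265 miles


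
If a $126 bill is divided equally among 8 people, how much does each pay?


Total bill: $126
Number of people: 8
Each pays: $126 / 8 = $15.75

$15.75


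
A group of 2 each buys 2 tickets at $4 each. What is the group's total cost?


Cost per person:
2 x $4 = $8
Group total:
2 x $8 = $16

$16


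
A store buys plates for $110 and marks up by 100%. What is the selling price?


Calculate the markup amount:
100% of $110 = $110
Add to cost:
$110 + $110 = $220

$220


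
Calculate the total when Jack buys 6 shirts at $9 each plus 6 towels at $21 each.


Cost of shirts:
6 x $9 = $54
Cost of towels:
6 x $21 = $126
Add both:
$54 + $126 = $180

$180


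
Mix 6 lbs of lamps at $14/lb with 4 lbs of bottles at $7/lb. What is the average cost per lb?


Cost of lamps:
6 x $14 = $84
Cost of bottles:
4 x $7 = $28
Total cost: $84 + $28 = $112
Total weight: 10 lbs
Average: $112 / 10 = $11.20/lb

$11.20/lb


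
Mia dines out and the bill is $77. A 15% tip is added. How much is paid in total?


Calculate the tip:
15% of $77 = $11.55
Add tip to meal cost:
$77 + $11.55 = $88.55

$88.55


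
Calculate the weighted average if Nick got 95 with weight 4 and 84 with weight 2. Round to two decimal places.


Weighted sum:
4 x 95 + 2 x 84 = 548
Total weight:
4 + 2 = 6
Weighted average:
548 / 6 = 91.3333... ≈ 91.33

91.33


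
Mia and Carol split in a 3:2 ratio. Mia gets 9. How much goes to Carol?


Find the multiplier:
9 / 3 = 3
Apply to Carol's share:
2 x 3 = 6

6


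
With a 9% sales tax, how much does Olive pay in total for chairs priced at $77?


Calculate the tax:
9% of $77 = $6.93
Add tax to price:
$77 + $6.93 = $83.93

$83.93


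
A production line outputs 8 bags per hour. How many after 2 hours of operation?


Production rate: 8 bags per hour
Time: 2 hours
Total: 8 x 2 = 16 bags

16 bags


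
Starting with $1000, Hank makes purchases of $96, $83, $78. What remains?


Add up expenses:
$96 + $83 + $78 = $257
Subtract from budget:
$1000 - $257 = $743

$743


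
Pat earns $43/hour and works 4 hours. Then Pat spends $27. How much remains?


Calculate earnings:
4 x $43 = $172
Subtract spending:
$172 - $27 = $145

$145


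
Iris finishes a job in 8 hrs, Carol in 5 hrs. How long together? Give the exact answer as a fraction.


Iris's rate: 1/8 of the job per hour
Carol's rate: 1/5 of the job per hour
Combined rate: 1/8 + 1/5 = 13/40 per hour
Time = 1 / (13/40) = 40/13 hours (≈ 3.08 hours)

40/13 hours


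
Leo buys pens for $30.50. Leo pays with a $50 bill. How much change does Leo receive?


Start with the amount paid:
$50
Subtract the price:
$50 - $30.50 = $19.50

$19.50


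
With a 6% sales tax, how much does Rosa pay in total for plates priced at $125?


Calculate the tax:
6% of $125 = $7.50
Add tax to price:
$125 + $7.50 = $132.50

$132.50


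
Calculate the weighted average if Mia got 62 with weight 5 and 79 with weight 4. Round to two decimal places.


Weighted sum:
5 x 62 + 4 x 79 = 626
Total weight:
5 + 4 = 9
Weighted average:
626 / 9 = 69.5555... ≈ 69.56

69.56


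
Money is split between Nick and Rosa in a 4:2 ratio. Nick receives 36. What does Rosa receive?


Find the multiplier:
36 / 4 = 9
Apply to Rosa's share:
2 x 9 = 18

18


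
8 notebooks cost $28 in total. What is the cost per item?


Total cost: $28
Number of items: 8
Unit price: $28 / 8 = $3.50

$3.50


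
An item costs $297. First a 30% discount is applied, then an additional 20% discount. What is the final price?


First discount:
30% of $297 = $89.10
Price after first discount:
$297 - $89.10 = $207.90
Second discount:
20% of $207.90 = $41.58
Final price:
$207.90 - $41.58 = $166.32

$166.32


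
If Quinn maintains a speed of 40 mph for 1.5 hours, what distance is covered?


Use the formula: distance = speed x time
Speed = 40 mph, Time = 1.5 hours
40 x 1.5 = 60 miles

60 miles


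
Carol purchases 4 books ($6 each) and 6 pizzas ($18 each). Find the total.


Cost of books:
4 x $6 = $24
Cost of pizzas:
6 x $18 = $108
Add both:
$24 + $108 = $132

$132


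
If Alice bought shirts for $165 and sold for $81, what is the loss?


Selling price = $81
Cost price = $165
Loss = cost price - selling price:
Loss = $165 - $81 = $84

$84


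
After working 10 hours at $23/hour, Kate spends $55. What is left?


Calculate earnings:
10 x $23 = $230
Subtract spending:
$230 - $55 = $175

$175


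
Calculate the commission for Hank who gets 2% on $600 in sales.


Convert rate to decimal:
2% = 0.02
Multiply by sales:
$600 x 0.02 = $12

$12


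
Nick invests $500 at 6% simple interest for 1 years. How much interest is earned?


Use the formula I = P x R x T / 100
P x R x T = 500 x 6 x 1 = 3000
I = 3000 / 100 = $30

$30


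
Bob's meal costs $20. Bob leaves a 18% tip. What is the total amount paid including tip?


Calculate the tip:
18% of $20 = $3.60
Add tip to meal cost:
$20 + $3.60 = $23.60

$23.60


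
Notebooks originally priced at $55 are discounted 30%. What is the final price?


Calculate the discount amount:
30% of $55 = $16.50
Subtract from original:
$55 - $16.50 = $38.50

$38.50


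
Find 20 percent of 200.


Convert percentage to decimal:
20% = 0.2
Multiply:
200 x 0.2 = 40

40


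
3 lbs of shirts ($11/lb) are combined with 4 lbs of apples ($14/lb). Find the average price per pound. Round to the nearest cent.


Cost of shirts:
3 x $11 = $33
Cost of apples:
4 x $14 = $56
Total cost: $33 + $56 = $89
Total weight: 7 lbs
Average: $89 / 7 = $12.7142... ≈ $12.71/lb

$12.71/lb


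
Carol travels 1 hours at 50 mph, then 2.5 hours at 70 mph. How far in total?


Leg 1 distance:
50 x 1 = 50 miles
Leg 2 distance:
70 x 2.5 = 175 miles
Total distance:
50 + 175 = 225 miles

225 miles


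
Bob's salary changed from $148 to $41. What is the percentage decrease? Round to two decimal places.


Find the absolute change:
|41 - 148| = 107
Divide by original and multiply by 100:
107 / 148 x 100 = 72.2972...% ≈ 72.3%

72.3%


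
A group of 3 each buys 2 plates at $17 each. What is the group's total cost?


Cost per person:
2 x $17 = $34
Group total:
3 x $34 = $102

$102


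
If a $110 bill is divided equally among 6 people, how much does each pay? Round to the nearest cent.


Total bill: $110
Number of people: 6
Each pays: $110 / 6 = $18.3333... ≈ $18.33

$18.33


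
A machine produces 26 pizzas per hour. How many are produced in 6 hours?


Production rate: 26 pizzas per hour
Time: 6 hours
Total: 26 x 6 = 156 pizzas

156 pizzas


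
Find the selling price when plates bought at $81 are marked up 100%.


Calculate the markup amount:
100% of $81 = $81
Add to cost:
$81 + $81 = $162

$162


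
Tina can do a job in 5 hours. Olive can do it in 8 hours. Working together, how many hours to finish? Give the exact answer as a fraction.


Tina's rate: 1/5 of the job per hour
Olive's rate: 1/8 of the job per hour
Combined rate: 1/5 + 1/8 = 13/40 per hour
Time = 1 / (13/40) = 40/13 hours (≈ 3.08 hours)

40/13 hours


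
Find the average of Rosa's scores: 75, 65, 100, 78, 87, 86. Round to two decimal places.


Add the scores:
75 + 65 + 100 + 78 + 87 + 86 = 491
Divide by the number of tests:
491 / 6 = 81.8333... ≈ 81.83

81.83


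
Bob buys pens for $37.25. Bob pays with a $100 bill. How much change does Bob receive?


Start with the amount paid:
$100
Subtract the price:
$100 - $37.25 = $62.75

$62.75


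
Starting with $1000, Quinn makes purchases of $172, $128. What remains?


Add up expenses:
$172 + $128 = $300
Subtract from budget:
$1000 - $300 = $700

$700


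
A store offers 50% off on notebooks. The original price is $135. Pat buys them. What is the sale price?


Calculate the discount amount:
50% of $135 = $67.50
Subtract from original:
$135 - $67.50 = $67.50

$67.50


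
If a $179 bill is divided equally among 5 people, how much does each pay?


Total bill: $179
Number of people: 5
Each pays: $179 / 5 = $35.80

$35.80


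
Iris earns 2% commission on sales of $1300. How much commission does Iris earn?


Convert rate to decimal:
2% = 0.02
Multiply by sales:
$1300 x 0.02 = $26

$26


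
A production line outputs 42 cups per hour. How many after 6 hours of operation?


Production rate: 42 cups per hour
Time: 6 hours
Total: 42 x 6 = 252 cups

252 cups


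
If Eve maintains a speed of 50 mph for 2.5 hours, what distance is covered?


Use the formula: distance = speed x time
Speed = 50 mph, Time = 2.5 hours
50 x 2.5 = 125 miles

125 miles


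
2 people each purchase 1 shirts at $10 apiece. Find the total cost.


Cost per person:
1 x $10 = $10
Group total:
2 x $10 = $20

$20


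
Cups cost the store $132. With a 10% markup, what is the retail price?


Calculate the markup amount:
10% of $132 = $13.20
Add to cost:
$132 + $13.20 = $145.20

$145.20


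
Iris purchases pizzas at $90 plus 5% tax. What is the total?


Calculate the tax:
5% of $90 = $4.50
Add tax to price:
$90 + $4.50 = $94.50

$94.50


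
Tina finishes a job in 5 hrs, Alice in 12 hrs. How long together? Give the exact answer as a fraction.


Tina's rate: 1/5 of the job per hour
Alice's rate: 1/12 of the job per hour
Combined rate: 1/5 + 1/12 = 17/60 per hour
Time = 1 / (17/60) = 60/17 hours (≈ 3.53 hours)

60/17 hours


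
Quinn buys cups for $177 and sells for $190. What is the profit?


Selling price = $190
Cost price = $177
Profit = selling price - cost price:
Profit = $190 - $177 = $13

$13


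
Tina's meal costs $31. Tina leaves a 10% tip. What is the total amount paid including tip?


Calculate the tip:
10% of $31 = $3.10
Add tip to meal cost:
$31 + $3.10 = $34.10

$34.10


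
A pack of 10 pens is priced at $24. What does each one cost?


Total cost: $24
Number of items: 10
Unit price: $24 / 10 = $2.40

$2.40


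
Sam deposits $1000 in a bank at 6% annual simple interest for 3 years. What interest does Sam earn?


Use the formula I = P x R x T / 100
P x R x T = 1000 x 6 x 3 = 18000
I = 18000 / 100 = $180

$180


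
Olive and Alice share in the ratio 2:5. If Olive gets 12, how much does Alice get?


Find the multiplier:
12 / 2 = 6
Apply to Alice's share:
5 x 6 = 30

30


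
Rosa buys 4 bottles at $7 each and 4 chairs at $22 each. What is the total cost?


Cost of bottles:
4 x $7 = $28
Cost of chairs:
4 x $22 = $88
Add both:
$28 + $88 = $116

$116


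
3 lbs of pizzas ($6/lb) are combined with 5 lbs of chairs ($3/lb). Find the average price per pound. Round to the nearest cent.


Cost of pizzas:
3 x $6 = $18
Cost of chairs:
5 x $3 = $15
Total cost: $18 + $15 = $33
Total weight: 8 lbs
Average: $33 / 8 = $4.125 ≈ $4.13/lb

$4.13/lb


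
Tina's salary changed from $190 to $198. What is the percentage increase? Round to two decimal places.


Find the absolute change:
|198 - 190| = 8
Divide by original and multiply by 100:
8 / 190 x 100 = 4.2105...% ≈ 4.21%

4.21%


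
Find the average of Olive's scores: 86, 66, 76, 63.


Add the scores:
86 + 66 + 76 + 63 = 291
Divide by the number of tests:
291 / 4 = 72.75

72.75


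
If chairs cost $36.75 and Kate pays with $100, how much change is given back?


Start with the amount paid:
$100
Subtract the price:
$100 - $36.75 = $63.25

$63.25


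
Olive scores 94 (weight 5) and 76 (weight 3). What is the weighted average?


Weighted sum:
5 x 94 + 3 x 76 = 698
Total weight:
5 + 3 = 8
Weighted average:
698 / 8 = 87.25

87.25


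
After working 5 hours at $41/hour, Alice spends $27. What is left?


Calculate earnings:
5 x $41 = $205
Subtract spending:
$205 - $27 = $178

$178


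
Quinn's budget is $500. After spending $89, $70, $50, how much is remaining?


Add up expenses:
$89 + $70 + $50 = $209
Subtract from budget:
$500 - $209 = $291

$291


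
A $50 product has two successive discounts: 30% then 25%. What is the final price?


First discount:
30% of $50 = $15
Price after first discount:
$50 - $15 = $35
Second discount:
25% of $35 = $8.75
Final price:
$35 - $8.75 = $26.25

$26.25


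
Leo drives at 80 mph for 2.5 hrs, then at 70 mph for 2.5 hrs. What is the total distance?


Leg 1 distance:
80 x 2.5 = 200 miles
Leg 2 distance:
70 x 2.5 = 175 miles
Total distance:
200 + 175 = 375 miles

375 miles


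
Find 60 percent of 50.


Convert percentage to decimal:
60% = 0.6
Multiply:
50 x 0.6 = 30

30


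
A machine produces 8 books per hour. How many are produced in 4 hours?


Production rate: 8 books per hour
Time: 4 hours
Total: 8 x 4 = 32 books

32 books


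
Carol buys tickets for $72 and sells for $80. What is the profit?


Selling price = $80
Cost price = $72
Profit = selling price - cost price:
Profit = $80 - $72 = $8

$8


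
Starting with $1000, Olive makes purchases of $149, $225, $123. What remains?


Add up expenses:
$149 + $225 + $123 = $497
Subtract from budget:
$1000 - $497 = $503

$503


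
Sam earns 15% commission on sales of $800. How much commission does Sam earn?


Convert rate to decimal:
15% = 0.15
Multiply by sales:
$800 x 0.15 = $120

$120


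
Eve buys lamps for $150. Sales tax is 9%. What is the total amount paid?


Calculate the tax:
9% of $150 = $13.50
Add tax to price:
$150 + $13.50 = $163.50

$163.50


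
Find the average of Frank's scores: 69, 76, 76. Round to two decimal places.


Add the scores:
69 + 76 + 76 = 221
Divide by the number of tests:
221 / 3 = 73.6666... ≈ 73.67

73.67


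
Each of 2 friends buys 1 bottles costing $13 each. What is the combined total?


Cost per person:
1 x $13 = $13
Group total:
2 x $13 = $26

$26


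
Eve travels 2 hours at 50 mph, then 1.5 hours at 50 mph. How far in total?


Leg 1 distance:
50 x 2 = 100 miles
Leg 2 distance:
50 x 1.5 = 75 miles
Total distance:
100 + 75 = 175 miles

175 miles
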